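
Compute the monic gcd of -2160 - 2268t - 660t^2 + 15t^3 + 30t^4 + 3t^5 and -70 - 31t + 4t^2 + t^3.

-10 - 3t + t^2

Repeated division with remainder:
  3t^5 + 30t^4 + 15t^3 - 660t^2 - 2268t - 2160 = (3t^2 + 18t + 36)(t^3 + 4t^2 - 31t - 70) + (-36t^2 + 108t + 360)
  t^3 + 4t^2 - 31t - 70 = (-(1/36)t - 7/36)(-36t^2 + 108t + 360) + (0)
Last nonzero remainder: -36t^2 + 108t + 360. Dividing through by -36 gives the monic gcd t^2 - 3t - 10.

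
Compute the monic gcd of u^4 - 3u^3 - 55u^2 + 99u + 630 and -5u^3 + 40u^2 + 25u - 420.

u^2 - 4u - 21

By polynomial division,
  u^4 - 3u^3 - 55u^2 + 99u + 630 = (-(1/5)u - 1)(-5u^3 + 40u^2 + 25u - 420) + (-10u^2 + 40u + 210)
  -5u^3 + 40u^2 + 25u - 420 = ((1/2)u - 2)(-10u^2 + 40u + 210) + (0)
Last nonzero remainder: -10u^2 + 40u + 210. Dividing through by -10 gives the monic gcd u^2 - 4u - 21.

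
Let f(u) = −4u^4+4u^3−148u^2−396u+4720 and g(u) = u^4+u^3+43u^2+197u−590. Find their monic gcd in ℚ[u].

By polynomial division,
  −4u^4+4u^3−148u^2−396u+4720 = (−4)(u^4+u^3+43u^2+197u−590) + (8u^3+24u^2+392u+2360)
  u^4+u^3+43u^2+197u−590 = ((1/8)u−1/4)(8u^3+24u^2+392u+2360) + (0)
Last nonzero remainder: 8u^3+24u^2+392u+2360. Dividing through by 8 gives the monic gcd u^3+3u^2+49u+295.

u^3+3u^2+49u+295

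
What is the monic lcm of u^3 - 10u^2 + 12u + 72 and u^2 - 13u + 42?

u^4 - 17u^3 + 82u^2 - 12u - 504

Euclidean algorithm in ℚ[u]:
  u^3 - 10u^2 + 12u + 72 = (u + 3)(u^2 - 13u + 42) + (9u - 54)
  u^2 - 13u + 42 = ((1/9)u - 7/9)(9u - 54) + (0)
Last nonzero remainder: 9u - 54. Dividing through by 9 gives the monic gcd u - 6.
Then lcm(f, g) = f·g / gcd(f, g); expanding and making the result monic gives the answer.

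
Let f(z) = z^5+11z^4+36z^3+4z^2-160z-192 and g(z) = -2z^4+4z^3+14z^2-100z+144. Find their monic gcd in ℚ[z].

z^2+2z-8

Euclidean algorithm in ℚ[z]:
  z^5+11z^4+36z^3+4z^2-160z-192 = (-(1/2)z-13/2)(-2z^4+4z^3+14z^2-100z+144) + (69z^3+45z^2-738z+744)
  -2z^4+4z^3+14z^2-100z+144 = (-(2/69)z+122/1587)(69z^3+45z^2-738z+744) + (-(5740/529)z^2-(11480/529)z+45920/529)
  69z^3+45z^2-738z+744 = (-(36501/5740)z+49197/5740)(-(5740/529)z^2-(11480/529)z+45920/529) + (0)
Last nonzero remainder: -(5740/529)z^2-(11480/529)z+45920/529. Dividing through by -5740/529 gives the monic gcd z^2+2z-8.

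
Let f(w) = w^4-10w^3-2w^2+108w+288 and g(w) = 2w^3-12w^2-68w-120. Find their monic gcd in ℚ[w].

w^2+4w+6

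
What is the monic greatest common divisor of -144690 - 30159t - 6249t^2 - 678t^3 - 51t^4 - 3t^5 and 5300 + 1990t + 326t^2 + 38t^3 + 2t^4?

By polynomial division,
  -3t^5 - 51t^4 - 678t^3 - 6249t^2 - 30159t - 144690 = (-(3/2)t + 3)(2t^4 + 38t^3 + 326t^2 + 1990t + 5300) + (-303t^3 - 4242t^2 - 28179t - 160590)
  2t^4 + 38t^3 + 326t^2 + 1990t + 5300 = (-(2/303)t - 10/303)(-303t^3 - 4242t^2 - 28179t - 160590) + (0)
Last nonzero remainder: -303t^3 - 4242t^2 - 28179t - 160590. Dividing through by -303 gives the monic gcd t^3 + 14t^2 + 93t + 530.

530 + 93t + 14t^2 + t^3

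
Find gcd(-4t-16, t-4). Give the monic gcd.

1

Euclidean algorithm in ℚ[t]:
  -4t-16 = (-4)(t-4) + (-32)
  t-4 = (-(1/32)t+1/8)(-32) + (0)
The last nonzero remainder is the constant -32, so the polynomials are coprime and gcd = 1.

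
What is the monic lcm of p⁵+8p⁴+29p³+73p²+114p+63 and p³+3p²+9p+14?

p⁶+10p⁵+45p⁴+131p³+260p²+291p+126

Apply the Euclidean algorithm:
  p⁵+8p⁴+29p³+73p²+114p+63 = (p²+5p+5)(p³+3p²+9p+14) + (-p²-p-7)
  p³+3p²+9p+14 = (-p-2)(-p²-p-7) + (0)
Last nonzero remainder: -p²-p-7. Dividing through by -1 gives the monic gcd p²+p+7.
Then lcm(f, g) = f·g / gcd(f, g); expanding and making the result monic gives the answer.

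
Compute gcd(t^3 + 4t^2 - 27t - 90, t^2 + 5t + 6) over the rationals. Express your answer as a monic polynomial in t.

Repeated division with remainder:
  t^3 + 4t^2 - 27t - 90 = (t - 1)(t^2 + 5t + 6) + (-28t - 84)
  t^2 + 5t + 6 = (-(1/28)t - 1/14)(-28t - 84) + (0)
Last nonzero remainder: -28t - 84. Dividing through by -28 gives the monic gcd t + 3.

t + 3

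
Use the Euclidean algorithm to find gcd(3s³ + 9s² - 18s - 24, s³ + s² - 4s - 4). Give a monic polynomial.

By polynomial division,
  3s³ + 9s² - 18s - 24 = (3)(s³ + s² - 4s - 4) + (6s² - 6s - 12)
  s³ + s² - 4s - 4 = ((1/6)s + 1/3)(6s² - 6s - 12) + (0)
Last nonzero remainder: 6s² - 6s - 12. Dividing through by 6 gives the monic gcd s² - s - 2.

s² - s - 2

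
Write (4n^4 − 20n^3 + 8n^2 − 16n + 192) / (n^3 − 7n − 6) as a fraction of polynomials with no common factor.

Euclidean algorithm in ℚ[n]:
  4n^4 − 20n^3 + 8n^2 − 16n + 192 = (4n − 20)(n^3 − 7n − 6) + (36n^2 − 132n + 72)
  n^3 − 7n − 6 = ((1/36)n + 11/108)(36n^2 − 132n + 72) + ((40/9)n − 40/3)
  36n^2 − 132n + 72 = ((81/10)n − 27/5)((40/9)n − 40/3) + (0)
Last nonzero remainder: (40/9)n − 40/3. Dividing through by 40/9 gives the monic gcd n − 3.
Cancel n − 3 from numerator and denominator to get the reduced form.

(4n^3 − 8n^2 − 16n − 64)/(n^2 + 3n + 2)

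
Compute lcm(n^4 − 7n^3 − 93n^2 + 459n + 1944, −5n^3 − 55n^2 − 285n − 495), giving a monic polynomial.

n^6 + n^5 − 116n^4 − 516n^3 + 2547n^2 + 30699n + 64152

Repeated division with remainder:
  n^4 − 7n^3 − 93n^2 + 459n + 1944 = (−(1/5)n + 18/5)(−5n^3 − 55n^2 − 285n − 495) + (48n^2 + 1386n + 3726)
  −5n^3 − 55n^2 − 285n − 495 = (−(5/48)n + 715/384)(48n^2 + 1386n + 3726) + (−(158565/64)n − 475695/64)
  48n^2 + 1386n + 3726 = (−(1024/52855)n − 26496/52855)(−(158565/64)n − 475695/64) + (0)
Last nonzero remainder: −(158565/64)n − 475695/64. Dividing through by −158565/64 gives the monic gcd n + 3.
Then lcm(f, g) = f·g / gcd(f, g); expanding and making the result monic gives the answer.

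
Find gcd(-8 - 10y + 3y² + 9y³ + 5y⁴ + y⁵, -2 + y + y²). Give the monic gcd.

-2 + y + y²

Euclidean algorithm in ℚ[y]:
  y⁵ + 5y⁴ + 9y³ + 3y² - 10y - 8 = (y³ + 4y² + 7y + 4)(y² + y - 2) + (0)
The last nonzero remainder y² + y - 2 is already monic.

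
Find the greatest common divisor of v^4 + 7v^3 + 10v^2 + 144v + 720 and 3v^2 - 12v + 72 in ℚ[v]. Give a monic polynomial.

By polynomial division,
  v^4 + 7v^3 + 10v^2 + 144v + 720 = ((1/3)v^2 + (11/3)v + 10)(3v^2 - 12v + 72) + (0)
Last nonzero remainder: 3v^2 - 12v + 72. Dividing through by 3 gives the monic gcd v^2 - 4v + 24.

v^2 - 4v + 24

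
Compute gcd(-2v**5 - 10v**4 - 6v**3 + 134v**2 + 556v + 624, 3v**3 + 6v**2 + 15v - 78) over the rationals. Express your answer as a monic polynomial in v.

v**2 + 4v + 13

Euclidean algorithm in ℚ[v]:
  -2v**5 - 10v**4 - 6v**3 + 134v**2 + 556v + 624 = (-(2/3)v**2 - 2v + 16/3)(3v**3 + 6v**2 + 15v - 78) + (80v**2 + 320v + 1040)
  3v**3 + 6v**2 + 15v - 78 = ((3/80)v - 3/40)(80v**2 + 320v + 1040) + (0)
Last nonzero remainder: 80v**2 + 320v + 1040. Dividing through by 80 gives the monic gcd v**2 + 4v + 13.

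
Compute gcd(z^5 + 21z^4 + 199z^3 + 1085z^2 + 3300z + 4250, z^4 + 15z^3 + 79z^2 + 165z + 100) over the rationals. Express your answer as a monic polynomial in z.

z^2 + 10z + 25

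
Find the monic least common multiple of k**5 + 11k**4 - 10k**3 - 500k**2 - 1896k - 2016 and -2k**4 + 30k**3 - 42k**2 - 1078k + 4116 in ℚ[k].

k**7 - 3k**6 - 115k**5 + 179k**4 + 4614k**3 + 28k**2 - 64680k - 98784

Repeated division with remainder:
  k**5 + 11k**4 - 10k**3 - 500k**2 - 1896k - 2016 = (-(1/2)k - 13)(-2k**4 + 30k**3 - 42k**2 - 1078k + 4116) + (359k**3 - 1585k**2 - 13852k + 51492)
  -2k**4 + 30k**3 - 42k**2 - 1078k + 4116 = (-(2/359)k + 7600/128881)(359k**3 - 1585k**2 - 13852k + 51492) + (-(3312738/128881)k**2 + (3312738/128881)k + 139134996/128881)
  359k**3 - 1585k**2 - 13852k + 51492 = (-(46268279/3312738)k + 79004053/1656369)(-(3312738/128881)k**2 + (3312738/128881)k + 139134996/128881) + (0)
Last nonzero remainder: -(3312738/128881)k**2 + (3312738/128881)k + 139134996/128881. Dividing through by -3312738/128881 gives the monic gcd k**2 - k - 42.
Then lcm(f, g) = f·g / gcd(f, g); expanding and making the result monic gives the answer.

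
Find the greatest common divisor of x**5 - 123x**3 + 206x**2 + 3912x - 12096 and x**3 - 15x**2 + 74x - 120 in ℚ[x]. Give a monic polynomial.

Repeated division with remainder:
  x**5 - 123x**3 + 206x**2 + 3912x - 12096 = (x**2 + 15x + 28)(x**3 - 15x**2 + 74x - 120) + (-364x**2 + 3640x - 8736)
  x**3 - 15x**2 + 74x - 120 = (-(1/364)x + 5/364)(-364x**2 + 3640x - 8736) + (0)
Last nonzero remainder: -364x**2 + 3640x - 8736. Dividing through by -364 gives the monic gcd x**2 - 10x + 24.

x**2 - 10x + 24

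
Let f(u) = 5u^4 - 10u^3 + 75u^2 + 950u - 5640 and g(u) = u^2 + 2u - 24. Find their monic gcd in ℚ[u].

u^2 + 2u - 24

Repeated division with remainder:
  5u^4 - 10u^3 + 75u^2 + 950u - 5640 = (5u^2 - 20u + 235)(u^2 + 2u - 24) + (0)
The last nonzero remainder u^2 + 2u - 24 is already monic.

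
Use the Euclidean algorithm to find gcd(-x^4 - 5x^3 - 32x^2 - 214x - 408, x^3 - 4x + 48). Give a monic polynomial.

x + 4

By polynomial division,
  -x^4 - 5x^3 - 32x^2 - 214x - 408 = (-x - 5)(x^3 - 4x + 48) + (-36x^2 - 186x - 168)
  x^3 - 4x + 48 = (-(1/36)x + 31/216)(-36x^2 - 186x - 168) + ((649/36)x + 649/9)
  -36x^2 - 186x - 168 = (-(1296/649)x - 1512/649)((649/36)x + 649/9) + (0)
Last nonzero remainder: (649/36)x + 649/9. Dividing through by 649/36 gives the monic gcd x + 4.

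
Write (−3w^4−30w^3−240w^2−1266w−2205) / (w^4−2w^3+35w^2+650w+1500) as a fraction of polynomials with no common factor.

(−3w^2−6w−147)/(w^2−10w+100)

Apply the Euclidean algorithm:
  −3w^4−30w^3−240w^2−1266w−2205 = (−3)(w^4−2w^3+35w^2+650w+1500) + (−36w^3−135w^2+684w+2295)
  w^4−2w^3+35w^2+650w+1500 = (−(1/36)w+23/144)(−36w^3−135w^2+684w+2295) + ((1209/16)w^2+(1209/2)w+18135/16)
  −36w^3−135w^2+684w+2295 = (−(192/403)w+816/403)((1209/16)w^2+(1209/2)w+18135/16) + (0)
Last nonzero remainder: (1209/16)w^2+(1209/2)w+18135/16. Dividing through by 1209/16 gives the monic gcd w^2+8w+15.
Cancel w^2+8w+15 from numerator and denominator to get the reduced form.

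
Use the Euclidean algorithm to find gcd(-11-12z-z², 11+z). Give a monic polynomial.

11+z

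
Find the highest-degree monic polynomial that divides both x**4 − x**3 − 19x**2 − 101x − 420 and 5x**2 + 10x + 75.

Euclidean algorithm in ℚ[x]:
  x**4 − x**3 − 19x**2 − 101x − 420 = ((1/5)x**2 − (3/5)x − 28/5)(5x**2 + 10x + 75) + (0)
Last nonzero remainder: 5x**2 + 10x + 75. Dividing through by 5 gives the monic gcd x**2 + 2x + 15.

x**2 + 2x + 15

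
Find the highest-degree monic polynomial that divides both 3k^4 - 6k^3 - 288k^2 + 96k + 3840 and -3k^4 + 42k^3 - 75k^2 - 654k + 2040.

k^2 - 6k - 40

By polynomial division,
  3k^4 - 6k^3 - 288k^2 + 96k + 3840 = (-1)(-3k^4 + 42k^3 - 75k^2 - 654k + 2040) + (36k^3 - 363k^2 - 558k + 5880)
  -3k^4 + 42k^3 - 75k^2 - 654k + 2040 = (-(1/12)k + 47/144)(36k^3 - 363k^2 - 558k + 5880) + (-(145/48)k^2 + (145/8)k + 725/6)
  36k^3 - 363k^2 - 558k + 5880 = (-(1728/145)k + 7056/145)(-(145/48)k^2 + (145/8)k + 725/6) + (0)
Last nonzero remainder: -(145/48)k^2 + (145/8)k + 725/6. Dividing through by -145/48 gives the monic gcd k^2 - 6k - 40.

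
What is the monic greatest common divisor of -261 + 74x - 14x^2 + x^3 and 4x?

1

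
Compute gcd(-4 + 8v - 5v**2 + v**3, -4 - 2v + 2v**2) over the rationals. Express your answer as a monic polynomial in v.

-2 + v

Repeated division with remainder:
  v**3 - 5v**2 + 8v - 4 = ((1/2)v - 2)(2v**2 - 2v - 4) + (6v - 12)
  2v**2 - 2v - 4 = ((1/3)v + 1/3)(6v - 12) + (0)
Last nonzero remainder: 6v - 12. Dividing through by 6 gives the monic gcd v - 2.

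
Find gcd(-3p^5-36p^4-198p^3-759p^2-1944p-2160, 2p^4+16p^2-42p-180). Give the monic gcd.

p^2+p+15

By polynomial division,
  -3p^5-36p^4-198p^3-759p^2-1944p-2160 = (-(3/2)p-18)(2p^4+16p^2-42p-180) + (-174p^3-534p^2-2970p-5400)
  2p^4+16p^2-42p-180 = (-(1/87)p+89/2523)(-174p^3-534p^2-2970p-5400) + ((588/841)p^2+(588/841)p+8820/841)
  -174p^3-534p^2-2970p-5400 = (-(24389/98)p-25230/49)((588/841)p^2+(588/841)p+8820/841) + (0)
Last nonzero remainder: (588/841)p^2+(588/841)p+8820/841. Dividing through by 588/841 gives the monic gcd p^2+p+15.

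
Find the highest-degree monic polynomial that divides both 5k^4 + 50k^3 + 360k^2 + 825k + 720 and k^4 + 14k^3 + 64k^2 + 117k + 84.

k^2 + 3k + 3

Apply the Euclidean algorithm:
  5k^4 + 50k^3 + 360k^2 + 825k + 720 = (5)(k^4 + 14k^3 + 64k^2 + 117k + 84) + (-20k^3 + 40k^2 + 240k + 300)
  k^4 + 14k^3 + 64k^2 + 117k + 84 = (-(1/20)k - 4/5)(-20k^3 + 40k^2 + 240k + 300) + (108k^2 + 324k + 324)
  -20k^3 + 40k^2 + 240k + 300 = (-(5/27)k + 25/27)(108k^2 + 324k + 324) + (0)
Last nonzero remainder: 108k^2 + 324k + 324. Dividing through by 108 gives the monic gcd k^2 + 3k + 3.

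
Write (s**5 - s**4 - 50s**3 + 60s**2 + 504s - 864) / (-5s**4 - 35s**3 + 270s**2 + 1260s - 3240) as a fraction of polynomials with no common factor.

By polynomial division,
  s**5 - s**4 - 50s**3 + 60s**2 + 504s - 864 = (-(1/5)s + 8/5)(-5s**4 - 35s**3 + 270s**2 + 1260s - 3240) + (60s**3 - 120s**2 - 2160s + 4320)
  -5s**4 - 35s**3 + 270s**2 + 1260s - 3240 = (-(1/12)s - 3/4)(60s**3 - 120s**2 - 2160s + 4320) + (0)
Last nonzero remainder: 60s**3 - 120s**2 - 2160s + 4320. Dividing through by 60 gives the monic gcd s**3 - 2s**2 - 36s + 72.
Cancel s**3 - 2s**2 - 36s + 72 from numerator and denominator to get the reduced form.

(-s**2 - s + 12)/(5s + 45)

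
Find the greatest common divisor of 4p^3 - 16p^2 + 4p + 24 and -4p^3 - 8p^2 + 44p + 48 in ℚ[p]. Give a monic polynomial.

Apply the Euclidean algorithm:
  4p^3 - 16p^2 + 4p + 24 = (-1)(-4p^3 - 8p^2 + 44p + 48) + (-24p^2 + 48p + 72)
  -4p^3 - 8p^2 + 44p + 48 = ((1/6)p + 2/3)(-24p^2 + 48p + 72) + (0)
Last nonzero remainder: -24p^2 + 48p + 72. Dividing through by -24 gives the monic gcd p^2 - 2p - 3.

p^2 - 2p - 3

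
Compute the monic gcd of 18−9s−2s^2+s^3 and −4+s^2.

By polynomial division,
  s^3−2s^2−9s+18 = (s−2)(s^2−4) + (−5s+10)
  s^2−4 = (−(1/5)s−2/5)(−5s+10) + (0)
Last nonzero remainder: −5s+10. Dividing through by −5 gives the monic gcd s−2.

−2+s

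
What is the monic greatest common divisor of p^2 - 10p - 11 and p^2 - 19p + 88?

p - 11

Euclidean algorithm in ℚ[p]:
  p^2 - 10p - 11 = (p^2 - 19p + 88) + (9p - 99)
  p^2 - 19p + 88 = ((1/9)p - 8/9)(9p - 99) + (0)
Last nonzero remainder: 9p - 99. Dividing through by 9 gives the monic gcd p - 11.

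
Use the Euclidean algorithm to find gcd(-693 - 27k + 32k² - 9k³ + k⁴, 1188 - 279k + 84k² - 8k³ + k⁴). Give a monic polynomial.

33 - 5k + k²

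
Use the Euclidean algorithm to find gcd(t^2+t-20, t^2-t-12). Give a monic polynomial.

By polynomial division,
  t^2+t-20 = (t^2-t-12) + (2t-8)
  t^2-t-12 = ((1/2)t+3/2)(2t-8) + (0)
Last nonzero remainder: 2t-8. Dividing through by 2 gives the monic gcd t-4.

t-4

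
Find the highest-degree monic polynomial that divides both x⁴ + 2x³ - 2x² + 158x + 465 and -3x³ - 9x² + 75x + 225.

x² + 8x + 15

By polynomial division,
  x⁴ + 2x³ - 2x² + 158x + 465 = (-(1/3)x + 1/3)(-3x³ - 9x² + 75x + 225) + (26x² + 208x + 390)
  -3x³ - 9x² + 75x + 225 = (-(3/26)x + 15/26)(26x² + 208x + 390) + (0)
Last nonzero remainder: 26x² + 208x + 390. Dividing through by 26 gives the monic gcd x² + 8x + 15.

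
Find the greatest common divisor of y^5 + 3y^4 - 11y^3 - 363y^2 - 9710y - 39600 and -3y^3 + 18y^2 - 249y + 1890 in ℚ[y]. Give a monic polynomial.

y^2 + y + 90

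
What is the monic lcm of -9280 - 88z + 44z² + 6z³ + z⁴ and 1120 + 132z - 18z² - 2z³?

-64960 - 9896z + 220z² + 86z³ + 13z⁴ + z⁵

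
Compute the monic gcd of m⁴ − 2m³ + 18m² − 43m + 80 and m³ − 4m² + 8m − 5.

By polynomial division,
  m⁴ − 2m³ + 18m² − 43m + 80 = (m + 2)(m³ − 4m² + 8m − 5) + (18m² − 54m + 90)
  m³ − 4m² + 8m − 5 = ((1/18)m − 1/18)(18m² − 54m + 90) + (0)
Last nonzero remainder: 18m² − 54m + 90. Dividing through by 18 gives the monic gcd m² − 3m + 5.

m² − 3m + 5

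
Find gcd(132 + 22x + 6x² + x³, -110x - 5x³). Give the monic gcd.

Repeated division with remainder:
  x³ + 6x² + 22x + 132 = (-1/5)(-5x³ - 110x) + (6x² + 132)
  -5x³ - 110x = (-(5/6)x)(6x² + 132) + (0)
Last nonzero remainder: 6x² + 132. Dividing through by 6 gives the monic gcd x² + 22.

22 + x²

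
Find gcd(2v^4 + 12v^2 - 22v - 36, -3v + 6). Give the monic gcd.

v - 2

Euclidean algorithm in ℚ[v]:
  2v^4 + 12v^2 - 22v - 36 = (-(2/3)v^3 - (4/3)v^2 - (20/3)v - 6)(-3v + 6) + (0)
Last nonzero remainder: -3v + 6. Dividing through by -3 gives the monic gcd v - 2.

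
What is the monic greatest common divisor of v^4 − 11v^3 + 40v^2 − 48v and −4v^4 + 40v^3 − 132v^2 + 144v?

v^3 − 7v^2 + 12v

By polynomial division,
  v^4 − 11v^3 + 40v^2 − 48v = (−1/4)(−4v^4 + 40v^3 − 132v^2 + 144v) + (−v^3 + 7v^2 − 12v)
  −4v^4 + 40v^3 − 132v^2 + 144v = (4v − 12)(−v^3 + 7v^2 − 12v) + (0)
Last nonzero remainder: −v^3 + 7v^2 − 12v. Dividing through by −1 gives the monic gcd v^3 − 7v^2 + 12v.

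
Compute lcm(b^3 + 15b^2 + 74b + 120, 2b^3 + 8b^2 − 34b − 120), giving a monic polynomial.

b^5 + 14b^4 + 47b^3 − 134b^2 − 1008b − 1440

By polynomial division,
  b^3 + 15b^2 + 74b + 120 = (1/2)(2b^3 + 8b^2 − 34b − 120) + (11b^2 + 91b + 180)
  2b^3 + 8b^2 − 34b − 120 = ((2/11)b − 94/121)(11b^2 + 91b + 180) + ((480/121)b + 2400/121)
  11b^2 + 91b + 180 = ((1331/480)b + 363/40)((480/121)b + 2400/121) + (0)
Last nonzero remainder: (480/121)b + 2400/121. Dividing through by 480/121 gives the monic gcd b + 5.
Then lcm(f, g) = f·g / gcd(f, g); expanding and making the result monic gives the answer.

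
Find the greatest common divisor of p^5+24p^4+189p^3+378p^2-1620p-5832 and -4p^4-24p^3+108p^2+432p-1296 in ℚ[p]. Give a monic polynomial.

p^3+9p^2-108

Euclidean algorithm in ℚ[p]:
  p^5+24p^4+189p^3+378p^2-1620p-5832 = (-(1/4)p-9/2)(-4p^4-24p^3+108p^2+432p-1296) + (108p^3+972p^2-11664)
  -4p^4-24p^3+108p^2+432p-1296 = (-(1/27)p+1/9)(108p^3+972p^2-11664) + (0)
Last nonzero remainder: 108p^3+972p^2-11664. Dividing through by 108 gives the monic gcd p^3+9p^2-108.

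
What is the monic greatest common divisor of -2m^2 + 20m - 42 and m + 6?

1

By polynomial division,
  -2m^2 + 20m - 42 = (-2m + 32)(m + 6) + (-234)
  m + 6 = (-(1/234)m - 1/39)(-234) + (0)
The last nonzero remainder is the constant -234, so the polynomials are coprime and gcd = 1.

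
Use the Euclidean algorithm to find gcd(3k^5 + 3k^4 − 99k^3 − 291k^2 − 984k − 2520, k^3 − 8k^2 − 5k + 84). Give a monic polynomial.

k^2 − 4k − 21

By polynomial division,
  3k^5 + 3k^4 − 99k^3 − 291k^2 − 984k − 2520 = (3k^2 + 27k + 132)(k^3 − 8k^2 − 5k + 84) + (648k^2 − 2592k − 13608)
  k^3 − 8k^2 − 5k + 84 = ((1/648)k − 1/162)(648k^2 − 2592k − 13608) + (0)
Last nonzero remainder: 648k^2 − 2592k − 13608. Dividing through by 648 gives the monic gcd k^2 − 4k − 21.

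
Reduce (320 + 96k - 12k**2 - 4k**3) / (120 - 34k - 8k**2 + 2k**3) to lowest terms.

Euclidean algorithm in ℚ[k]:
  -4k**3 - 12k**2 + 96k + 320 = (-2)(2k**3 - 8k**2 - 34k + 120) + (-28k**2 + 28k + 560)
  2k**3 - 8k**2 - 34k + 120 = (-(1/14)k + 3/14)(-28k**2 + 28k + 560) + (0)
Last nonzero remainder: -28k**2 + 28k + 560. Dividing through by -28 gives the monic gcd k**2 - k - 20.
Cancel k**2 - k - 20 from numerator and denominator to get the reduced form.

(-8 - 2k)/(-3 + k)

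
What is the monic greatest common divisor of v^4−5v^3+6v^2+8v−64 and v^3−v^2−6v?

Repeated division with remainder:
  v^4−5v^3+6v^2+8v−64 = (v−4)(v^3−v^2−6v) + (8v^2−16v−64)
  v^3−v^2−6v = ((1/8)v+1/8)(8v^2−16v−64) + (4v+8)
  8v^2−16v−64 = (2v−8)(4v+8) + (0)
Last nonzero remainder: 4v+8. Dividing through by 4 gives the monic gcd v+2.

v+2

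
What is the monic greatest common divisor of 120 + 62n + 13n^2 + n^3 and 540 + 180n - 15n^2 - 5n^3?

6 + n

Apply the Euclidean algorithm:
  n^3 + 13n^2 + 62n + 120 = (-1/5)(-5n^3 - 15n^2 + 180n + 540) + (10n^2 + 98n + 228)
  -5n^3 - 15n^2 + 180n + 540 = (-(1/2)n + 17/5)(10n^2 + 98n + 228) + (-(196/5)n - 1176/5)
  10n^2 + 98n + 228 = (-(25/98)n - 95/98)(-(196/5)n - 1176/5) + (0)
Last nonzero remainder: -(196/5)n - 1176/5. Dividing through by -196/5 gives the monic gcd n + 6.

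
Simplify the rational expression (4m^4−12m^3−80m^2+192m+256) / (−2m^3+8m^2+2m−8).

(−2m^2+32)/(m−1)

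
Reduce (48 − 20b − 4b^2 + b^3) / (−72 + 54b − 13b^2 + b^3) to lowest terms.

(−8 + 2b + b^2)/(12 − 7b + b^2)

Repeated division with remainder:
  b^3 − 4b^2 − 20b + 48 = (b^3 − 13b^2 + 54b − 72) + (9b^2 − 74b + 120)
  b^3 − 13b^2 + 54b − 72 = ((1/9)b − 43/81)(9b^2 − 74b + 120) + ((112/81)b − 224/27)
  9b^2 − 74b + 120 = ((729/112)b − 405/28)((112/81)b − 224/27) + (0)
Last nonzero remainder: (112/81)b − 224/27. Dividing through by 112/81 gives the monic gcd b − 6.
Cancel b − 6 from numerator and denominator to get the reduced form.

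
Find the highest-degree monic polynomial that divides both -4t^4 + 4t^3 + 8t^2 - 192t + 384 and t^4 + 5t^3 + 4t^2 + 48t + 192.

By polynomial division,
  -4t^4 + 4t^3 + 8t^2 - 192t + 384 = (-4)(t^4 + 5t^3 + 4t^2 + 48t + 192) + (24t^3 + 24t^2 + 1152)
  t^4 + 5t^3 + 4t^2 + 48t + 192 = ((1/24)t + 1/6)(24t^3 + 24t^2 + 1152) + (0)
Last nonzero remainder: 24t^3 + 24t^2 + 1152. Dividing through by 24 gives the monic gcd t^3 + t^2 + 48.

t^3 + t^2 + 48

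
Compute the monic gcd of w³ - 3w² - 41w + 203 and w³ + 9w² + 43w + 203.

w + 7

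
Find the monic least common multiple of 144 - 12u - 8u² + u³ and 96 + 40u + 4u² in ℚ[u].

864 + 72u - 60u² - 2u³ + u⁴

Repeated division with remainder:
  u³ - 8u² - 12u + 144 = ((1/4)u - 9/2)(4u² + 40u + 96) + (144u + 576)
  4u² + 40u + 96 = ((1/36)u + 1/6)(144u + 576) + (0)
Last nonzero remainder: 144u + 576. Dividing through by 144 gives the monic gcd u + 4.
Then lcm(f, g) = f·g / gcd(f, g); expanding and making the result monic gives the answer.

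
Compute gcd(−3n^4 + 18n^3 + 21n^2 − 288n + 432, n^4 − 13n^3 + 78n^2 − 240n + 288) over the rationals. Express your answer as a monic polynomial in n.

Euclidean algorithm in ℚ[n]:
  −3n^4 + 18n^3 + 21n^2 − 288n + 432 = (−3)(n^4 − 13n^3 + 78n^2 − 240n + 288) + (−21n^3 + 255n^2 − 1008n + 1296)
  n^4 − 13n^3 + 78n^2 − 240n + 288 = (−(1/21)n + 2/49)(−21n^3 + 255n^2 − 1008n + 1296) + ((960/49)n^2 − (960/7)n + 11520/49)
  −21n^3 + 255n^2 − 1008n + 1296 = (−(343/320)n + 441/80)((960/49)n^2 − (960/7)n + 11520/49) + (0)
Last nonzero remainder: (960/49)n^2 − (960/7)n + 11520/49. Dividing through by 960/49 gives the monic gcd n^2 − 7n + 12.

n^2 − 7n + 12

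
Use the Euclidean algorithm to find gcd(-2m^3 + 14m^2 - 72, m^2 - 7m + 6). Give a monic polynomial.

m - 6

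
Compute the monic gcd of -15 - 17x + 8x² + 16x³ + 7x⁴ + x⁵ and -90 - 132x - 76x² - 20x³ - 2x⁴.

15 + 17x + 7x² + x³

Repeated division with remainder:
  x⁵ + 7x⁴ + 16x³ + 8x² - 17x - 15 = (-(1/2)x + 3/2)(-2x⁴ - 20x³ - 76x² - 132x - 90) + (8x³ + 56x² + 136x + 120)
  -2x⁴ - 20x³ - 76x² - 132x - 90 = (-(1/4)x - 3/4)(8x³ + 56x² + 136x + 120) + (0)
Last nonzero remainder: 8x³ + 56x² + 136x + 120. Dividing through by 8 gives the monic gcd x³ + 7x² + 17x + 15.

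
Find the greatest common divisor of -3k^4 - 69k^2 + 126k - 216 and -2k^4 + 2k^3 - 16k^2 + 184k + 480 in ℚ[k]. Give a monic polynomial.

k^2 + 2k + 24

By polynomial division,
  -3k^4 - 69k^2 + 126k - 216 = (3/2)(-2k^4 + 2k^3 - 16k^2 + 184k + 480) + (-3k^3 - 45k^2 - 150k - 936)
  -2k^4 + 2k^3 - 16k^2 + 184k + 480 = ((2/3)k - 32/3)(-3k^3 - 45k^2 - 150k - 936) + (-396k^2 - 792k - 9504)
  -3k^3 - 45k^2 - 150k - 936 = ((1/132)k + 13/132)(-396k^2 - 792k - 9504) + (0)
Last nonzero remainder: -396k^2 - 792k - 9504. Dividing through by -396 gives the monic gcd k^2 + 2k + 24.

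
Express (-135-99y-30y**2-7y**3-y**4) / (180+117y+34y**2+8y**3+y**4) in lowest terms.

Apply the Euclidean algorithm:
  -y**4-7y**3-30y**2-99y-135 = (-1)(y**4+8y**3+34y**2+117y+180) + (y**3+4y**2+18y+45)
  y**4+8y**3+34y**2+117y+180 = (y+4)(y**3+4y**2+18y+45) + (0)
The last nonzero remainder y**3+4y**2+18y+45 is already monic.
Cancel y**3+4y**2+18y+45 from numerator and denominator to get the reduced form.

(-3-y)/(4+y)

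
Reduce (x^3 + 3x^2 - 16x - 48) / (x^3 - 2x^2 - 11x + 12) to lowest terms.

Euclidean algorithm in ℚ[x]:
  x^3 + 3x^2 - 16x - 48 = (x^3 - 2x^2 - 11x + 12) + (5x^2 - 5x - 60)
  x^3 - 2x^2 - 11x + 12 = ((1/5)x - 1/5)(5x^2 - 5x - 60) + (0)
Last nonzero remainder: 5x^2 - 5x - 60. Dividing through by 5 gives the monic gcd x^2 - x - 12.
Cancel x^2 - x - 12 from numerator and denominator to get the reduced form.

(x + 4)/(x - 1)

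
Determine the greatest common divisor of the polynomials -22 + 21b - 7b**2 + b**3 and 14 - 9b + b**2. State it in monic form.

Repeated division with remainder:
  b**3 - 7b**2 + 21b - 22 = (b + 2)(b**2 - 9b + 14) + (25b - 50)
  b**2 - 9b + 14 = ((1/25)b - 7/25)(25b - 50) + (0)
Last nonzero remainder: 25b - 50. Dividing through by 25 gives the monic gcd b - 2.

-2 + b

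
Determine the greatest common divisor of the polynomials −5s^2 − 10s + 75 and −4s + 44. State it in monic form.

1

Repeated division with remainder:
  −5s^2 − 10s + 75 = ((5/4)s + 65/4)(−4s + 44) + (−640)
  −4s + 44 = ((1/160)s − 11/160)(−640) + (0)
The last nonzero remainder is the constant −640, so the polynomials are coprime and gcd = 1.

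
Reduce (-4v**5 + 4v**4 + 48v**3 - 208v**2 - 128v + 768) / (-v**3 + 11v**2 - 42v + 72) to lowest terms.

Repeated division with remainder:
  -4v**5 + 4v**4 + 48v**3 - 208v**2 - 128v + 768 = (4v**2 + 40v + 224)(-v**3 + 11v**2 - 42v + 72) + (-1280v**2 + 6400v - 15360)
  -v**3 + 11v**2 - 42v + 72 = ((1/1280)v - 3/640)(-1280v**2 + 6400v - 15360) + (0)
Last nonzero remainder: -1280v**2 + 6400v - 15360. Dividing through by -1280 gives the monic gcd v**2 - 5v + 12.
Cancel v**2 - 5v + 12 from numerator and denominator to get the reduced form.

(4v**3 + 16v**2 - 16v - 64)/(v - 6)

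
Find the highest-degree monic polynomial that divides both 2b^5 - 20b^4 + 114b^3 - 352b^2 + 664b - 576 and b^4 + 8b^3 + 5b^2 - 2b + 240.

b^2 - 3b + 8

By polynomial division,
  2b^5 - 20b^4 + 114b^3 - 352b^2 + 664b - 576 = (2b - 36)(b^4 + 8b^3 + 5b^2 - 2b + 240) + (392b^3 - 168b^2 + 112b + 8064)
  b^4 + 8b^3 + 5b^2 - 2b + 240 = ((1/392)b + 59/2744)(392b^3 - 168b^2 + 112b + 8064) + ((408/49)b^2 - (1224/49)b + 3264/49)
  392b^3 - 168b^2 + 112b + 8064 = ((2401/51)b + 2058/17)((408/49)b^2 - (1224/49)b + 3264/49) + (0)
Last nonzero remainder: (408/49)b^2 - (1224/49)b + 3264/49. Dividing through by 408/49 gives the monic gcd b^2 - 3b + 8.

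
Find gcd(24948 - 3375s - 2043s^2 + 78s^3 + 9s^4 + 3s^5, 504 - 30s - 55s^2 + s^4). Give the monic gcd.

84 - 19s - 6s^2 + s^3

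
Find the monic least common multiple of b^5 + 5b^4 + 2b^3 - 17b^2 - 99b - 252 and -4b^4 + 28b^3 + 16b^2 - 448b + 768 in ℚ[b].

Euclidean algorithm in ℚ[b]:
  b^5 + 5b^4 + 2b^3 - 17b^2 - 99b - 252 = (-(1/4)b - 3)(-4b^4 + 28b^3 + 16b^2 - 448b + 768) + (90b^3 - 81b^2 - 1251b + 2052)
  -4b^4 + 28b^3 + 16b^2 - 448b + 768 = (-(2/45)b + 61/225)(90b^3 - 81b^2 - 1251b + 2052) + (-(441/25)b^2 - (441/25)b + 5292/25)
  90b^3 - 81b^2 - 1251b + 2052 = (-(250/49)b + 475/49)(-(441/25)b^2 - (441/25)b + 5292/25) + (0)
Last nonzero remainder: -(441/25)b^2 - (441/25)b + 5292/25. Dividing through by -441/25 gives the monic gcd b^2 + b - 12.
Then lcm(f, g) = f·g / gcd(f, g); expanding and making the result monic gives the answer.

b^7 - 3b^6 - 22b^5 + 47b^4 + 69b^3 + 268b^2 + 432b - 4032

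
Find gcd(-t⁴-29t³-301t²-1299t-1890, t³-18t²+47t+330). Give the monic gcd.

t+3

Repeated division with remainder:
  -t⁴-29t³-301t²-1299t-1890 = (-t-47)(t³-18t²+47t+330) + (-1100t²+1240t+13620)
  t³-18t²+47t+330 = (-(1/1100)t+232/15125)(-1100t²+1240t+13620) + ((122094/3025)t+366282/3025)
  -1100t²+1240t+13620 = (-(1663750/61047)t+6866750/61047)((122094/3025)t+366282/3025) + (0)
Last nonzero remainder: (122094/3025)t+366282/3025. Dividing through by 122094/3025 gives the monic gcd t+3.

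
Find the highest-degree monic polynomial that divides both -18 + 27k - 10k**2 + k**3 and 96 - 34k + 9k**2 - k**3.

By polynomial division,
  k**3 - 10k**2 + 27k - 18 = (-1)(-k**3 + 9k**2 - 34k + 96) + (-k**2 - 7k + 78)
  -k**3 + 9k**2 - 34k + 96 = (k - 16)(-k**2 - 7k + 78) + (-224k + 1344)
  -k**2 - 7k + 78 = ((1/224)k + 13/224)(-224k + 1344) + (0)
Last nonzero remainder: -224k + 1344. Dividing through by -224 gives the monic gcd k - 6.

-6 + k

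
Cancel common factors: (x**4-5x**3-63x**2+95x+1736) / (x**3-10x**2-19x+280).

(x**2+10x+31)/(x+5)

Euclidean algorithm in ℚ[x]:
  x**4-5x**3-63x**2+95x+1736 = (x+5)(x**3-10x**2-19x+280) + (6x**2-90x+336)
  x**3-10x**2-19x+280 = ((1/6)x+5/6)(6x**2-90x+336) + (0)
Last nonzero remainder: 6x**2-90x+336. Dividing through by 6 gives the monic gcd x**2-15x+56.
Cancel x**2-15x+56 from numerator and denominator to get the reduced form.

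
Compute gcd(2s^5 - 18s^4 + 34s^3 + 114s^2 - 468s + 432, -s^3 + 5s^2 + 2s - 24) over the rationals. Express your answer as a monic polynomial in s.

s^2 - 7s + 12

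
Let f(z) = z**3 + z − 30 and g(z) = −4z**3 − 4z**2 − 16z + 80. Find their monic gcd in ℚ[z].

Apply the Euclidean algorithm:
  z**3 + z − 30 = (−1/4)(−4z**3 − 4z**2 − 16z + 80) + (−z**2 − 3z − 10)
  −4z**3 − 4z**2 − 16z + 80 = (4z − 8)(−z**2 − 3z − 10) + (0)
Last nonzero remainder: −z**2 − 3z − 10. Dividing through by −1 gives the monic gcd z**2 + 3z + 10.

z**2 + 3z + 10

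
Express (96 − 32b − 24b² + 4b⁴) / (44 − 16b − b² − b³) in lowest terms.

(48 + 8b − 8b² − 4b³)/(22 + 3b + b²)

Repeated division with remainder:
  4b⁴ − 24b² − 32b + 96 = (−4b + 4)(−b³ − b² − 16b + 44) + (−84b² + 208b − 80)
  −b³ − b² − 16b + 44 = ((1/84)b + 73/1764)(−84b² + 208b − 80) + (−(10432/441)b + 20864/441)
  −84b² + 208b − 80 = ((9261/2608)b − 2205/1304)(−(10432/441)b + 20864/441) + (0)
Last nonzero remainder: −(10432/441)b + 20864/441. Dividing through by −10432/441 gives the monic gcd b − 2.
Cancel b − 2 from numerator and denominator to get the reduced form.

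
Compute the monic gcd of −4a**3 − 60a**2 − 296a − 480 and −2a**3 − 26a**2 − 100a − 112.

a + 4

Euclidean algorithm in ℚ[a]:
  −4a**3 − 60a**2 − 296a − 480 = (2)(−2a**3 − 26a**2 − 100a − 112) + (−8a**2 − 96a − 256)
  −2a**3 − 26a**2 − 100a − 112 = ((1/4)a + 1/4)(−8a**2 − 96a − 256) + (−12a − 48)
  −8a**2 − 96a − 256 = ((2/3)a + 16/3)(−12a − 48) + (0)
Last nonzero remainder: −12a − 48. Dividing through by −12 gives the monic gcd a + 4.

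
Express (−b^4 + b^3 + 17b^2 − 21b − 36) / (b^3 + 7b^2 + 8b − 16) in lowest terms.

Apply the Euclidean algorithm:
  −b^4 + b^3 + 17b^2 − 21b − 36 = (−b + 8)(b^3 + 7b^2 + 8b − 16) + (−31b^2 − 101b + 92)
  b^3 + 7b^2 + 8b − 16 = (−(1/31)b − 116/961)(−31b^2 − 101b + 92) + (−(1176/961)b − 4704/961)
  −31b^2 − 101b + 92 = ((29791/1176)b − 22103/1176)(−(1176/961)b − 4704/961) + (0)
Last nonzero remainder: −(1176/961)b − 4704/961. Dividing through by −1176/961 gives the monic gcd b + 4.
Cancel b + 4 from numerator and denominator to get the reduced form.

(−b^3 + 5b^2 − 3b − 9)/(b^2 + 3b − 4)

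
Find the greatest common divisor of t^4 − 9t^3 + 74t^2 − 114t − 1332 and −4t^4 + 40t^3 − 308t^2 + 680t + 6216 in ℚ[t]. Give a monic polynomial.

Repeated division with remainder:
  t^4 − 9t^3 + 74t^2 − 114t − 1332 = (−1/4)(−4t^4 + 40t^3 − 308t^2 + 680t + 6216) + (t^3 − 3t^2 + 56t + 222)
  −4t^4 + 40t^3 − 308t^2 + 680t + 6216 = (−4t + 28)(t^3 − 3t^2 + 56t + 222) + (0)
The last nonzero remainder t^3 − 3t^2 + 56t + 222 is already monic.

t^3 − 3t^2 + 56t + 222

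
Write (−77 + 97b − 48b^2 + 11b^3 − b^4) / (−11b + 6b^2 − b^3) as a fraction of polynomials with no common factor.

Apply the Euclidean algorithm:
  −b^4 + 11b^3 − 48b^2 + 97b − 77 = (b − 5)(−b^3 + 6b^2 − 11b) + (−7b^2 + 42b − 77)
  −b^3 + 6b^2 − 11b = ((1/7)b)(−7b^2 + 42b − 77) + (0)
Last nonzero remainder: −7b^2 + 42b − 77. Dividing through by −7 gives the monic gcd b^2 − 6b + 11.
Cancel b^2 − 6b + 11 from numerator and denominator to get the reduced form.

(7 − 5b + b^2)/(b)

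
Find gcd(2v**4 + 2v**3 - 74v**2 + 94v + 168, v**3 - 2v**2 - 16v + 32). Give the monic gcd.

v - 4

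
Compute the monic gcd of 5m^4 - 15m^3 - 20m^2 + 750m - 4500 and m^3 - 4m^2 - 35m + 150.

m^2 + m - 30

Euclidean algorithm in ℚ[m]:
  5m^4 - 15m^3 - 20m^2 + 750m - 4500 = (5m + 5)(m^3 - 4m^2 - 35m + 150) + (175m^2 + 175m - 5250)
  m^3 - 4m^2 - 35m + 150 = ((1/175)m - 1/35)(175m^2 + 175m - 5250) + (0)
Last nonzero remainder: 175m^2 + 175m - 5250. Dividing through by 175 gives the monic gcd m^2 + m - 30.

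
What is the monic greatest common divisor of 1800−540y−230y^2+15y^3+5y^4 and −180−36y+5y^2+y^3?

Euclidean algorithm in ℚ[y]:
  5y^4+15y^3−230y^2−540y+1800 = (5y−10)(y^3+5y^2−36y−180) + (0)
The last nonzero remainder y^3+5y^2−36y−180 is already monic.

−180−36y+5y^2+y^3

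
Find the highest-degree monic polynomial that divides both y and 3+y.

Apply the Euclidean algorithm:
  y = (y+3) + (−3)
  y+3 = (−(1/3)y−1)(−3) + (0)
The last nonzero remainder is the constant −3, so the polynomials are coprime and gcd = 1.

1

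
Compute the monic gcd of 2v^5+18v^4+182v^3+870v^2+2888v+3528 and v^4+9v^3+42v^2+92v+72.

By polynomial division,
  2v^5+18v^4+182v^3+870v^2+2888v+3528 = (2v)(v^4+9v^3+42v^2+92v+72) + (98v^3+686v^2+2744v+3528)
  v^4+9v^3+42v^2+92v+72 = ((1/98)v+1/49)(98v^3+686v^2+2744v+3528) + (0)
Last nonzero remainder: 98v^3+686v^2+2744v+3528. Dividing through by 98 gives the monic gcd v^3+7v^2+28v+36.

v^3+7v^2+28v+36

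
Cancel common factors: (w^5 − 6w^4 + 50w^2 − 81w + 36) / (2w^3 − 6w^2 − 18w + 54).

(w^3 − 6w^2 + 9w − 4)/(2w − 6)

Apply the Euclidean algorithm:
  w^5 − 6w^4 + 50w^2 − 81w + 36 = ((1/2)w^2 − (3/2)w)(2w^3 − 6w^2 − 18w + 54) + (−4w^2 + 36)
  2w^3 − 6w^2 − 18w + 54 = (−(1/2)w + 3/2)(−4w^2 + 36) + (0)
Last nonzero remainder: −4w^2 + 36. Dividing through by −4 gives the monic gcd w^2 − 9.
Cancel w^2 − 9 from numerator and denominator to get the reduced form.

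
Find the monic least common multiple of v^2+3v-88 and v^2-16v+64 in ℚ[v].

v^3-5v^2-112v+704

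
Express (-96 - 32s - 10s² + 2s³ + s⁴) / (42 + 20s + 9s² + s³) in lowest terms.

Euclidean algorithm in ℚ[s]:
  s⁴ + 2s³ - 10s² - 32s - 96 = (s - 7)(s³ + 9s² + 20s + 42) + (33s² + 66s + 198)
  s³ + 9s² + 20s + 42 = ((1/33)s + 7/33)(33s² + 66s + 198) + (0)
Last nonzero remainder: 33s² + 66s + 198. Dividing through by 33 gives the monic gcd s² + 2s + 6.
Cancel s² + 2s + 6 from numerator and denominator to get the reduced form.

(-16 + s²)/(7 + s)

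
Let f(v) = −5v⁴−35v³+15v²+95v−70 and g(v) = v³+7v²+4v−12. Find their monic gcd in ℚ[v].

Apply the Euclidean algorithm:
  −5v⁴−35v³+15v²+95v−70 = (−5v)(v³+7v²+4v−12) + (35v²+35v−70)
  v³+7v²+4v−12 = ((1/35)v+6/35)(35v²+35v−70) + (0)
Last nonzero remainder: 35v²+35v−70. Dividing through by 35 gives the monic gcd v²+v−2.

v²+v−2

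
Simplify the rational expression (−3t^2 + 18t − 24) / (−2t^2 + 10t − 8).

By polynomial division,
  −3t^2 + 18t − 24 = (3/2)(−2t^2 + 10t − 8) + (3t − 12)
  −2t^2 + 10t − 8 = (−(2/3)t + 2/3)(3t − 12) + (0)
Last nonzero remainder: 3t − 12. Dividing through by 3 gives the monic gcd t − 4.
Cancel t − 4 from numerator and denominator to get the reduced form.

(3t − 6)/(2t − 2)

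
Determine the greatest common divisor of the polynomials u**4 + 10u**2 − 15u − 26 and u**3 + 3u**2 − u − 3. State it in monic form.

By polynomial division,
  u**4 + 10u**2 − 15u − 26 = (u − 3)(u**3 + 3u**2 − u − 3) + (20u**2 − 15u − 35)
  u**3 + 3u**2 − u − 3 = ((1/20)u + 3/16)(20u**2 − 15u − 35) + ((57/16)u + 57/16)
  20u**2 − 15u − 35 = ((320/57)u − 560/57)((57/16)u + 57/16) + (0)
Last nonzero remainder: (57/16)u + 57/16. Dividing through by 57/16 gives the monic gcd u + 1.

u + 1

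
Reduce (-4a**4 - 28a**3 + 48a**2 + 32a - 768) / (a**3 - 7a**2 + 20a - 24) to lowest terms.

(-4a**2 - 44a - 96)/(a - 3)

Apply the Euclidean algorithm:
  -4a**4 - 28a**3 + 48a**2 + 32a - 768 = (-4a - 56)(a**3 - 7a**2 + 20a - 24) + (-264a**2 + 1056a - 2112)
  a**3 - 7a**2 + 20a - 24 = (-(1/264)a + 1/88)(-264a**2 + 1056a - 2112) + (0)
Last nonzero remainder: -264a**2 + 1056a - 2112. Dividing through by -264 gives the monic gcd a**2 - 4a + 8.
Cancel a**2 - 4a + 8 from numerator and denominator to get the reduced form.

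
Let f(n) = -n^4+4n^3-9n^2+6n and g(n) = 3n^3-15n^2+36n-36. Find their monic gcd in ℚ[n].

n^2-3n+6

Apply the Euclidean algorithm:
  -n^4+4n^3-9n^2+6n = (-(1/3)n-1/3)(3n^3-15n^2+36n-36) + (-2n^2+6n-12)
  3n^3-15n^2+36n-36 = (-(3/2)n+3)(-2n^2+6n-12) + (0)
Last nonzero remainder: -2n^2+6n-12. Dividing through by -2 gives the monic gcd n^2-3n+6.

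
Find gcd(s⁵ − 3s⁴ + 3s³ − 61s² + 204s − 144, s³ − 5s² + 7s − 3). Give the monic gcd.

Apply the Euclidean algorithm:
  s⁵ − 3s⁴ + 3s³ − 61s² + 204s − 144 = (s² + 2s + 6)(s³ − 5s² + 7s − 3) + (−42s² + 168s − 126)
  s³ − 5s² + 7s − 3 = (−(1/42)s + 1/42)(−42s² + 168s − 126) + (0)
Last nonzero remainder: −42s² + 168s − 126. Dividing through by −42 gives the monic gcd s² − 4s + 3.

s² − 4s + 3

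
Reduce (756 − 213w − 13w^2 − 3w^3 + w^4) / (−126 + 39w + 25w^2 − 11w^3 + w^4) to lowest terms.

(36 + 7w + w^2)/(−6 − w + w^2)

Apply the Euclidean algorithm:
  w^4 − 3w^3 − 13w^2 − 213w + 756 = (w^4 − 11w^3 + 25w^2 + 39w − 126) + (8w^3 − 38w^2 − 252w + 882)
  w^4 − 11w^3 + 25w^2 + 39w − 126 = ((1/8)w − 25/32)(8w^3 − 38w^2 − 252w + 882) + ((429/16)w^2 − (2145/8)w + 9009/16)
  8w^3 − 38w^2 − 252w + 882 = ((128/429)w + 224/143)((429/16)w^2 − (2145/8)w + 9009/16) + (0)
Last nonzero remainder: (429/16)w^2 − (2145/8)w + 9009/16. Dividing through by 429/16 gives the monic gcd w^2 − 10w + 21.
Cancel w^2 − 10w + 21 from numerator and denominator to get the reduced form.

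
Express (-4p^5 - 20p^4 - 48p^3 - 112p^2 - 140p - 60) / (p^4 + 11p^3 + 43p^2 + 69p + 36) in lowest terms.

By polynomial division,
  -4p^5 - 20p^4 - 48p^3 - 112p^2 - 140p - 60 = (-4p + 24)(p^4 + 11p^3 + 43p^2 + 69p + 36) + (-140p^3 - 868p^2 - 1652p - 924)
  p^4 + 11p^3 + 43p^2 + 69p + 36 = (-(1/140)p - 6/175)(-140p^3 - 868p^2 - 1652p - 924) + ((36/25)p^2 + (144/25)p + 108/25)
  -140p^3 - 868p^2 - 1652p - 924 = (-(875/9)p - 1925/9)((36/25)p^2 + (144/25)p + 108/25) + (0)
Last nonzero remainder: (36/25)p^2 + (144/25)p + 108/25. Dividing through by 36/25 gives the monic gcd p^2 + 4p + 3.
Cancel p^2 + 4p + 3 from numerator and denominator to get the reduced form.

(-4p^3 - 4p^2 - 20p - 20)/(p^2 + 7p + 12)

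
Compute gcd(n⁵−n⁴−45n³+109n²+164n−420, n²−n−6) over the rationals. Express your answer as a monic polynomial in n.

n²−n−6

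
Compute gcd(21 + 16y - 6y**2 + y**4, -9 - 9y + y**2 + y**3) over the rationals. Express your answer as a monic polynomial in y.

Euclidean algorithm in ℚ[y]:
  y**4 - 6y**2 + 16y + 21 = (y - 1)(y**3 + y**2 - 9y - 9) + (4y**2 + 16y + 12)
  y**3 + y**2 - 9y - 9 = ((1/4)y - 3/4)(4y**2 + 16y + 12) + (0)
Last nonzero remainder: 4y**2 + 16y + 12. Dividing through by 4 gives the monic gcd y**2 + 4y + 3.

3 + 4y + y**2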